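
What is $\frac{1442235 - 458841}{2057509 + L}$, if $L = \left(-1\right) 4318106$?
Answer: $- \frac{983394}{2260597} \approx -0.43502$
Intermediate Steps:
$L = -4318106$
$\frac{1442235 - 458841}{2057509 + L} = \frac{1442235 - 458841}{2057509 - 4318106} = \frac{983394}{-2260597} = 983394 \left(- \frac{1}{2260597}\right) = - \frac{983394}{2260597}$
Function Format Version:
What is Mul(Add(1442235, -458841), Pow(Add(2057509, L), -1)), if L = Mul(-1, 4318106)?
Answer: Rational(-983394, 2260597) ≈ -0.43502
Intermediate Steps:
L = -4318106
Mul(Add(1442235, -458841), Pow(Add(2057509, L), -1)) = Mul(Add(1442235, -458841), Pow(Add(2057509, -4318106), -1)) = Mul(983394, Pow(-2260597, -1)) = Mul(983394, Rational(-1, 2260597)) = Rational(-983394, 2260597)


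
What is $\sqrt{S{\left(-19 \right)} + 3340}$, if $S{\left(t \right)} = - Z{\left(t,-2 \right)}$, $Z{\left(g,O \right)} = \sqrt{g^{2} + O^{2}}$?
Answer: $\sqrt{3340 - \sqrt{365}} \approx 57.627$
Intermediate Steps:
$Z{\left(g,O \right)} = \sqrt{O^{2} + g^{2}}$
$S{\left(t \right)} = - \sqrt{4 + t^{2}}$ ($S{\left(t \right)} = - \sqrt{\left(-2\right)^{2} + t^{2}} = - \sqrt{4 + t^{2}}$)
$\sqrt{S{\left(-19 \right)} + 3340} = \sqrt{- \sqrt{4 + \left(-19\right)^{2}} + 3340} = \sqrt{- \sqrt{4 + 361} + 3340} = \sqrt{- \sqrt{365} + 3340} = \sqrt{3340 - \sqrt{365}}$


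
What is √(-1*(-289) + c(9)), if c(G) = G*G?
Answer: √370 ≈ 19.235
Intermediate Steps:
c(G) = G²
√(-1*(-289) + c(9)) = √(-1*(-289) + 9²) = √(289 + 81) = √370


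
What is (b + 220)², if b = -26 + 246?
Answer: 193600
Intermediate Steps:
b = 220
(b + 220)² = (220 + 220)² = 440² = 193600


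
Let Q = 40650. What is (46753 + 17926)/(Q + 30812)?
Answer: 64679/71462 ≈ 0.90508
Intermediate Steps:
(46753 + 17926)/(Q + 30812) = (46753 + 17926)/(40650 + 30812) = 64679/71462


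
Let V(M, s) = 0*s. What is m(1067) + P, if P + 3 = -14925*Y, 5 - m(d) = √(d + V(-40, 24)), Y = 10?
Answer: -149248 - √1067 ≈ -1.4928e+5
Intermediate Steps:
V(M, s) = 0
m(d) = 5 - √d (m(d) = 5 - √(d + 0) = 5 - √d)
P = -149253 (P = -3 - 14925*10 = -3 - 149250 = -149253)
m(1067) + P = (5 - √1067) - 149253 = -149248 - √1067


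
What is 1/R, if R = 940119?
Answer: 1/940119 ≈ 1.0637e-6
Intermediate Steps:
1/R = 1/940119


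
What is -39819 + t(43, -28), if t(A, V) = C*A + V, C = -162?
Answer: -46813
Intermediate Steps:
t(A, V) = V - 162*A (t(A, V) = -162*A + V = V - 162*A)
-39819 + t(43, -28) = -39819 + (-28 - 162*43) = -39819 + (-28 - 6966) = -39819 - 6994 = -46813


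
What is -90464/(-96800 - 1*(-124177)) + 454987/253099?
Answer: -1491452691/989870189 ≈ -1.5067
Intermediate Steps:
-90464/(-96800 - 1*(-124177)) + 454987/253099 = -90464/(-96800 + 124177) + 454987*(1/253099) = -90464/27377 + 454987/253099 = -1491452691/989870189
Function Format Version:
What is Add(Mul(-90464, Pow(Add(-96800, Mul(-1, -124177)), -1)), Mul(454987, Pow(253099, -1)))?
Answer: Rational(-1491452691, 989870189) ≈ -1.5067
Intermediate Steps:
Add(Mul(-90464, Pow(Add(-96800, Mul(-1, -124177)), -1)), Mul(454987, Pow(253099, -1))) = Add(Mul(-90464, Pow(Add(-96800, 124177), -1)), Mul(454987, Rational(1, 253099))) = Add(Mul(-90464, Pow(27377, -1)), Rational(454987, 253099)) = Add(Mul(-90464, Rational(1, 27377)), Rational(454987, 253099)) = Add(Rational(-90464, 27377), Rational(454987, 253099)) = Rational(-1491452691, 989870189)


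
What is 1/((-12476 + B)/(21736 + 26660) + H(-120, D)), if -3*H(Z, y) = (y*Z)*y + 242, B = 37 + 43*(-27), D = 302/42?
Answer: 1778553/3534287578 ≈ 0.00050323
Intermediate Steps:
D = 151/21 (D = 302*(1/42) = 151/21 ≈ 7.1905)
B = -1124 (B = 37 - 1161 = -1124)
H(Z, y) = -242/3 - Z*y²/3 (H(Z, y) = -((y*Z)*y + 242)/3 = -((Z*y)*y + 242)/3 = -(Z*y² + 242)/3 = -(242 + Z*y²)/3 = -242/3 - Z*y²/3)
1/((-12476 + B)/(21736 + 26660) + H(-120, D)) = 1/((-12476 - 1124)/(21736 + 26660) + (-242/3 - ⅓*(-120)*(151/21)²)) = 1/(-13600/48396 + (-242/3 - ⅓*(-120)*22801/441)) = 1/(-13600*1/48396 + (-242/3 + 912040/441)) = 1/(-3400/12099 + 876466/441) = 1/(3534287578/1778553) = 1778553/3534287578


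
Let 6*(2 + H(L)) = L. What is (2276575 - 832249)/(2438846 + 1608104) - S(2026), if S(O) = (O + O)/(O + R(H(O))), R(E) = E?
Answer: -3896167449/2867264075 ≈ -1.3588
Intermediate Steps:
H(L) = -2 + L/6
S(O) = 2*O/(-2 + 7*O/6) (S(O) = (O + O)/(O + (-2 + O/6)) = (2*O)/(-2 + 7*O/6) = 2*O/(-2 + 7*O/6))
(2276575 - 832249)/(2438846 + 1608104) - S(2026) = (2276575 - 832249)/(2438846 + 1608104) - 12*2026/(-12 + 7*2026) = 1444326/4046950 - 12*2026/(-12 + 14182) = 1444326*(1/4046950) - 12*2026/14170 = 722163/2023475 - 12*2026/14170 = 722163/2023475 - 1*12156/7085 = 722163/2023475 - 12156/7085 = -3896167449/2867264075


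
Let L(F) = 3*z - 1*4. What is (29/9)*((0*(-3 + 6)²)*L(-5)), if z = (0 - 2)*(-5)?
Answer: 0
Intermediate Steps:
z = 10 (z = -2*(-5) = 10)
L(F) = 26 (L(F) = 3*10 - 1*4 = 30 - 4 = 26)
(29/9)*((0*(-3 + 6)²)*L(-5)) = (29/9)*((0*(-3 + 6)²)*26) = (29*(⅑))*((0*3²)*26) = 29*((0*9)*26)/9 = 29*(0*26)/9 = (29/9)*0 = 0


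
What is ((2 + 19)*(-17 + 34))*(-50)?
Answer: -17850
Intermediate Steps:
((2 + 19)*(-17 + 34))*(-50) = (21*17)*(-50) = 357*(-50) = -17850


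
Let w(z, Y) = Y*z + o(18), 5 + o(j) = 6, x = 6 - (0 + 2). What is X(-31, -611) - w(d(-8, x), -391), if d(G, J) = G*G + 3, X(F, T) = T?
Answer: 25585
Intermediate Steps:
x = 4 (x = 6 - 1*2 = 6 - 2 = 4)
d(G, J) = 3 + G**2 (d(G, J) = G**2 + 3 = 3 + G**2)
o(j) = 1 (o(j) = -5 + 6 = 1)
w(z, Y) = 1 + Y*z (w(z, Y) = Y*z + 1 = 1 + Y*z)
X(-31, -611) - w(d(-8, x), -391) = -611 - (1 - 391*(3 + (-8)**2)) = -611 - (1 - 391*(3 + 64)) = -611 - (1 - 391*67) = -611 - (1 - 26197) = -611 - 1*(-26196) = -611 + 26196 = 25585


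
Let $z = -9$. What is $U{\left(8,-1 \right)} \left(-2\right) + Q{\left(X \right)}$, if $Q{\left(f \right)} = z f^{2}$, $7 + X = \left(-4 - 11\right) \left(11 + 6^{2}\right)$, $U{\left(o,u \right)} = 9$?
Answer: $-4562514$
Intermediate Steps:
$X = -712$ ($X = -7 + \left(-4 - 11\right) \left(11 + 6^{2}\right) = -7 - 15 \left(11 + 36\right) = -7 - 705 = -712$)
$Q{\left(f \right)} = - 9 f^{2}$
$U{\left(8,-1 \right)} \left(-2\right) + Q{\left(X \right)} = 9 \left(-2\right) - 9 \left(-712\right)^{2} = -18 - 4562496 = -4562514$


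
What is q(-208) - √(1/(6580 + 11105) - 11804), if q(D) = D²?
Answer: 43264 - I*√410201097135/5895 ≈ 43264.0 - 108.65*I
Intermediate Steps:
q(-208) - √(1/(6580 + 11105) - 11804) = (-208)² - √(1/(6580 + 11105) - 11804) = 43264 - √(1/17685 - 11804) = 43264 - √(-208753739/17685) = 43264 - I*√410201097135/5895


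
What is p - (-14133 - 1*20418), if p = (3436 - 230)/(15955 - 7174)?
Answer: 303395537/8781 ≈ 34551.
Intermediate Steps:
p = 3206/8781 ≈ 0.36511
p - (-14133 - 1*20418) = 3206/8781 - (-14133 - 1*20418) = 3206/8781 - (-14133 - 20418) = 3206/8781 - 1*(-34551) = 3206/8781 + 34551 = 303395537/8781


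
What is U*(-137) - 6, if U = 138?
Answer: -18912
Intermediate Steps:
U*(-137) - 6 = 138*(-137) - 6 = -18906 - 6 = -18912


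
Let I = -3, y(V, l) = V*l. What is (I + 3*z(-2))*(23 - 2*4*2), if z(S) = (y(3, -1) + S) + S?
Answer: -168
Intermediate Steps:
z(S) = -3 + 2*S (z(S) = (3*(-1) + S) + S = (-3 + S) + S = -3 + 2*S)
(I + 3*z(-2))*(23 - 2*4*2) = (-3 + 3*(-3 + 2*(-2)))*(23 - 2*4*2) = (-3 + 3*(-3 - 4))*(23 - 8*2) = (-3 + 3*(-7))*(23 - 16) = (-3 - 21)*7 = -24*7 = -168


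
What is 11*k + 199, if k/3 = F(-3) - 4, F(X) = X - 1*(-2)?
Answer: 34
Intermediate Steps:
F(X) = 2 + X (F(X) = X + 2 = 2 + X)
k = -15 (k = 3*((2 - 3) - 4) = 3*(-1 - 4) = 3*(-5) = -15)
11*k + 199 = 11*(-15) + 199 = -165 + 199 = 34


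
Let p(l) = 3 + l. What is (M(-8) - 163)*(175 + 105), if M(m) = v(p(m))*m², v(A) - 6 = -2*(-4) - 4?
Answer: 133560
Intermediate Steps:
v(A) = 10 (v(A) = 6 + (-2*(-4) - 4) = 6 + (8 - 4) = 6 + 4 = 10)
M(m) = 10*m²
(M(-8) - 163)*(175 + 105) = (10*(-8)² - 163)*(175 + 105) = (10*64 - 163)*280 = (640 - 163)*280 = 477*280 = 133560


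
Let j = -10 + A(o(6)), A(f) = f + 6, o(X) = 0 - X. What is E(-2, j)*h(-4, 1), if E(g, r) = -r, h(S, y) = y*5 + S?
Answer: 10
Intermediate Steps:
o(X) = -X
A(f) = 6 + f
j = -10 (j = -10 + (6 - 1*6) = -10 + (6 - 6) = -10 + 0 = -10)
h(S, y) = S + 5*y (h(S, y) = 5*y + S = S + 5*y)
E(-2, j)*h(-4, 1) = (-1*(-10))*(-4 + 5*1) = 10*(-4 + 5) = 10*1 = 10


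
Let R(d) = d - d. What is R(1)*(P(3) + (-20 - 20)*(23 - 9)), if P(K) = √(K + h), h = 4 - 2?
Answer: 0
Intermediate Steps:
h = 2
R(d) = 0
P(K) = √(2 + K) (P(K) = √(K + 2) = √(2 + K))
R(1)*(P(3) + (-20 - 20)*(23 - 9)) = 0*(√(2 + 3) + (-20 - 20)*(23 - 9)) = 0*(√5 - 40*14) = 0*(√5 - 560) = 0*(-560 + √5) = 0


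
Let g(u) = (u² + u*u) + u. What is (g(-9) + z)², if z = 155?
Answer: 94864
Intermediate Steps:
g(u) = u + 2*u² (g(u) = (u² + u²) + u = 2*u² + u = u + 2*u²)
(g(-9) + z)² = (-9*(1 + 2*(-9)) + 155)² = (-9*(1 - 18) + 155)² = (-9*(-17) + 155)² = (153 + 155)² = 308² = 94864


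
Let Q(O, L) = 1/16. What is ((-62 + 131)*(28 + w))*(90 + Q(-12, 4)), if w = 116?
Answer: 894861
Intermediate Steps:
Q(O, L) = 1/16
((-62 + 131)*(28 + w))*(90 + Q(-12, 4)) = ((-62 + 131)*(28 + 116))*(90 + 1/16) = (69*144)*(1441/16) = 9936*(1441/16) = 894861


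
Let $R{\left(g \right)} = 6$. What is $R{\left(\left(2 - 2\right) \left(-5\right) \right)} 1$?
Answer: $6$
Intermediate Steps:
$R{\left(\left(2 - 2\right) \left(-5\right) \right)} 1 = 6 \cdot 1 = 6$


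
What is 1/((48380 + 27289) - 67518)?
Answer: 1/8151 ≈ 0.00012268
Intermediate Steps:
1/((48380 + 27289) - 67518) = 1/(75669 - 67518) = 1/8151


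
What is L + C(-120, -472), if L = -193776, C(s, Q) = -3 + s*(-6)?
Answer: -193059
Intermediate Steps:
C(s, Q) = -3 - 6*s
L + C(-120, -472) = -193776 + (-3 - 6*(-120)) = -193776 + (-3 + 720) = -193776 + 717 = -193059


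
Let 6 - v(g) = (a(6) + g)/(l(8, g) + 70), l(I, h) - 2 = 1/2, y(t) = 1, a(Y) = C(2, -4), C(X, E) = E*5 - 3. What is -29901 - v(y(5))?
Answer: -4336559/145 ≈ -29907.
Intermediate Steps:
C(X, E) = -3 + 5*E (C(X, E) = 5*E - 3 = -3 + 5*E)
a(Y) = -23 (a(Y) = -3 + 5*(-4) = -3 - 20 = -23)
l(I, h) = 5/2 (l(I, h) = 2 + 1/2 = 2 + ½ = 5/2)
v(g) = 916/145 - 2*g/145 (v(g) = 6 - (-23 + g)/(5/2 + 70) = 6 - (-23 + g)/145/2 = 6 - (-23 + g)*2/145 = 6 - (-46/145 + 2*g/145) = 6 + (46/145 - 2*g/145) = 916/145 - 2*g/145)
-29901 - v(y(5)) = -29901 - (916/145 - 2/145*1) = -29901 - (916/145 - 2/145) = -29901 - 1*914/145 = -29901 - 914/145 = -4336559/145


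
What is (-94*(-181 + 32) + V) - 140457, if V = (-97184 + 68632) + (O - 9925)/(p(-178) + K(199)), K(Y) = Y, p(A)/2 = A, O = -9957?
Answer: -24315589/157 ≈ -1.5488e+5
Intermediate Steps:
p(A) = 2*A
V = -4462782/157 (V = (-97184 + 68632) + (-9957 - 9925)/(2*(-178) + 199) = -28552 - 19882/(-356 + 199) = -28552 - 19882/(-157) = -28552 - 19882*(-1/157) = -28552 + 19882/157 = -4462782/157 ≈ -28425.)
(-94*(-181 + 32) + V) - 140457 = (-94*(-181 + 32) - 4462782/157) - 140457 = (-94*(-149) - 4462782/157) - 140457 = (14006 - 4462782/157) - 140457 = -2263840/157 - 140457 = -24315589/157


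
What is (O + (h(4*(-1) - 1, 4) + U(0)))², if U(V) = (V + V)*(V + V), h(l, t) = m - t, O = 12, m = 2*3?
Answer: 196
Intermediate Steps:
m = 6
h(l, t) = 6 - t
U(V) = 4*V² (U(V) = (2*V)*(2*V) = 4*V²)
(O + (h(4*(-1) - 1, 4) + U(0)))² = (12 + ((6 - 1*4) + 4*0²))² = (12 + ((6 - 4) + 4*0))² = (12 + (2 + 0))² = (12 + 2)² = 14² = 196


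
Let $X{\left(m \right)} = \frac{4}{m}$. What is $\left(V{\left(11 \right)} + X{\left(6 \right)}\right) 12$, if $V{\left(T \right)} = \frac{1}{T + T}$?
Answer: $\frac{94}{11} \approx 8.5455$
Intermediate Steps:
$V{\left(T \right)} = \frac{1}{2 T}$
$\left(V{\left(11 \right)} + X{\left(6 \right)}\right) 12 = \left(\frac{1}{2 \cdot 11} + \frac{4}{6}\right) 12 = \left(\frac{1}{2} \cdot \frac{1}{11} + 4 \cdot \frac{1}{6}\right) 12 = \left(\frac{1}{22} + \frac{2}{3}\right) 12 = \frac{47}{66} \cdot 12 = \frac{94}{11}$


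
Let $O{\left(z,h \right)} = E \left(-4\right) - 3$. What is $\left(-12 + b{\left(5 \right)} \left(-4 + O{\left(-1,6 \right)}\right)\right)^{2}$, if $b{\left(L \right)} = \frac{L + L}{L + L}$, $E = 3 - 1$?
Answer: $729$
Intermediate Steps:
$E = 2$
$O{\left(z,h \right)} = -11$ ($O{\left(z,h \right)} = 2 \left(-4\right) - 3 = -8 - 3 = -11$)
$b{\left(L \right)} = 1$ ($b{\left(L \right)} = \frac{2 L}{2 L} = 2 L \frac{1}{2 L} = 1$)
$\left(-12 + b{\left(5 \right)} \left(-4 + O{\left(-1,6 \right)}\right)\right)^{2} = \left(-12 + 1 \left(-4 - 11\right)\right)^{2} = \left(-12 + 1 \left(-15\right)\right)^{2} = \left(-12 - 15\right)^{2} = \left(-27\right)^{2} = 729$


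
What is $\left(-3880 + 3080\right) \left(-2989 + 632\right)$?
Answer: $1885600$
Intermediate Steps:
$\left(-3880 + 3080\right) \left(-2989 + 632\right) = \left(-800\right) \left(-2357\right) = 1885600$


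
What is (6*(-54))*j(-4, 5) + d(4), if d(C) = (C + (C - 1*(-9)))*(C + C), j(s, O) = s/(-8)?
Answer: -26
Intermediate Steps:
j(s, O) = -s/8 (j(s, O) = s*(-⅛) = -s/8)
d(C) = 2*C*(9 + 2*C) (d(C) = (C + (C + 9))*(2*C) = (C + (9 + C))*(2*C) = (9 + 2*C)*(2*C) = 2*C*(9 + 2*C))
(6*(-54))*j(-4, 5) + d(4) = (6*(-54))*(-⅛*(-4)) + 2*4*(9 + 2*4) = -324*½ + 2*4*(9 + 8) = -162 + 2*4*17 = -162 + 136 = -26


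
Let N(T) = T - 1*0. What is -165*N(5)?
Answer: -825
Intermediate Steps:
N(T) = T (N(T) = T + 0 = T)
-165*N(5) = -165*5 = -825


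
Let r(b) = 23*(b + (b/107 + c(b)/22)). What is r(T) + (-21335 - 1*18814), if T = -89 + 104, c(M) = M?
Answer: -93654111/2354 ≈ -39785.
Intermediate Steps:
T = 15
r(b) = 57109*b/2354 (r(b) = 23*(b + (b/107 + b/22)) = 23*(b + 129*b/2354) = 23*(2483*b/2354) = 57109*b/2354)
r(T) + (-21335 - 1*18814) = (57109/2354)*15 + (-21335 - 1*18814) = 856635/2354 + (-21335 - 18814) = 856635/2354 - 40149 = -93654111/2354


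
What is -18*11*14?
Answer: -2772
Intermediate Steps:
-18*11*14 = -198*14 = -2772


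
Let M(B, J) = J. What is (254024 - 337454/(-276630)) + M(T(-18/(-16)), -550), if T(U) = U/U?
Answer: 35059425037/138315 ≈ 2.5348e+5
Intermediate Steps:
T(U) = 1
(254024 - 337454/(-276630)) + M(T(-18/(-16)), -550) = (254024 - 337454/(-276630)) - 550 = (254024 - 337454*(-1/276630)) - 550 = (254024 + 168727/138315) - 550 = 35135498287/138315 - 550 = 35059425037/138315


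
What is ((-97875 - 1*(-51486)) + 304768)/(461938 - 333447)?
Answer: 23489/11681 ≈ 2.0109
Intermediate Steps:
((-97875 - 1*(-51486)) + 304768)/(461938 - 333447) = ((-97875 + 51486) + 304768)/128491 = (-46389 + 304768)*(1/128491) = 258379*(1/128491) = 23489/11681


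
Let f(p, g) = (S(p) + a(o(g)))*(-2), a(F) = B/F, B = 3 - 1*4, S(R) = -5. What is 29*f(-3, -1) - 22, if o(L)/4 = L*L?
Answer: 565/2 ≈ 282.50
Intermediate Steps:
o(L) = 4*L² (o(L) = 4*(L*L) = 4*L²)
B = -1 (B = 3 - 4 = -1)
a(F) = -1/F
f(p, g) = 10 + 1/(2*g²) (f(p, g) = (-5 - 1/(4*g²))*(-2) = 10 + 1/(2*g²))
29*f(-3, -1) - 22 = 29*(10 + (½)/(-1)²) - 22 = 29*(10 + (½)*1) - 22 = 29*(10 + ½) - 22 = 29*(21/2) - 22 = 609/2 - 22 = 565/2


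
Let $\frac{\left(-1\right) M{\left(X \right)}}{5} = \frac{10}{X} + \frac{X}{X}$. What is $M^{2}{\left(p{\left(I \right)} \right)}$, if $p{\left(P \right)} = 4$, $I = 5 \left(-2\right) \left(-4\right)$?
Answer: $\frac{1225}{4} \approx 306.25$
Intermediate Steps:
$I = 40$ ($I = \left(-10\right) \left(-4\right) = 40$)
$M{\left(X \right)} = -5 - \frac{50}{X}$ ($M{\left(X \right)} = - 5 \left(\frac{10}{X} + \frac{X}{X}\right) = - 5 \left(\frac{10}{X} + 1\right) = - 5 \left(1 + \frac{10}{X}\right) = -5 - \frac{50}{X}$)
$M^{2}{\left(p{\left(I \right)} \right)} = \left(-5 - \frac{50}{4}\right)^{2} = \left(-5 - \frac{25}{2}\right)^{2} = \left(- \frac{35}{2}\right)^{2} = \frac{1225}{4}$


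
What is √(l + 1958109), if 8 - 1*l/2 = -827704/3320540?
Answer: √1349391507552358145/830135 ≈ 1399.3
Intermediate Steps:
l = 13696012/830135 (l = 16 - (-1655408)/3320540 = 16 - 2*(-206926/830135) = 16 + 413852/830135 = 13696012/830135 ≈ 16.499)
√(l + 1958109) = √(13696012/830135 + 1958109) = √(1625508510727/830135) = √1349391507552358145/830135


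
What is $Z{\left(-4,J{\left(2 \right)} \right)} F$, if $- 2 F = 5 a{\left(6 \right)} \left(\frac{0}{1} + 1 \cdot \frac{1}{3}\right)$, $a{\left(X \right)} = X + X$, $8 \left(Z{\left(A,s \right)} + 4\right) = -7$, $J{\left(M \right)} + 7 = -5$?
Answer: $\frac{195}{4} \approx 48.75$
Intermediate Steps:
$J{\left(M \right)} = -12$ ($J{\left(M \right)} = -7 - 5 = -12$)
$Z{\left(A,s \right)} = - \frac{39}{8}$ ($Z{\left(A,s \right)} = -4 + \frac{1}{8} \left(-7\right) = -4 - \frac{7}{8} = - \frac{39}{8}$)
$a{\left(X \right)} = 2 X$
$F = -10$ ($F = - \frac{5 \cdot 2 \cdot 6 \left(\frac{0}{1} + 1 \cdot \frac{1}{3}\right)}{2} = - \frac{5 \cdot 12 \left(0 \cdot 1 + 1 \cdot \frac{1}{3}\right)}{2} = - \frac{60 \left(0 + \frac{1}{3}\right)}{2} = - \frac{60 \cdot \frac{1}{3}}{2} = \left(- \frac{1}{2}\right) 20 = -10$)
$Z{\left(-4,J{\left(2 \right)} \right)} F = \left(- \frac{39}{8}\right) \left(-10\right) = \frac{195}{4}$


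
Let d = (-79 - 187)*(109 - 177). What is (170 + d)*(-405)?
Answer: -7394490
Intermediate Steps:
d = 18088 (d = -266*(-68) = 18088)
(170 + d)*(-405) = (170 + 18088)*(-405) = 18258*(-405) = -7394490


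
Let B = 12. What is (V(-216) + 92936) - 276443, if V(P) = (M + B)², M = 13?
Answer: -182882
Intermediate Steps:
V(P) = 625 (V(P) = (13 + 12)² = 25² = 625)
(V(-216) + 92936) - 276443 = (625 + 92936) - 276443 = 93561 - 276443 = -182882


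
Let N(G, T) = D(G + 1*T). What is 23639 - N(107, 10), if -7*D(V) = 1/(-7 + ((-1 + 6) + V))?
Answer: 19029396/805 ≈ 23639.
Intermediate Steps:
D(V) = -1/(7*(-2 + V)) (D(V) = -1/(7*(-7 + ((-1 + 6) + V))) = -1/(7*(-7 + (5 + V))) = -1/(7*(-2 + V)))
N(G, T) = -1/(-14 + 7*G + 7*T) (N(G, T) = -1/(-14 + 7*(G + 1*T)) = -1/(-14 + 7*(G + T)) = -1/(-14 + (7*G + 7*T)) = -1/(-14 + 7*G + 7*T))
23639 - N(107, 10) = 23639 - (-1)/(-14 + 7*107 + 7*10) = 23639 - (-1)/(-14 + 749 + 70) = 23639 - (-1)/805 = 23639 - 1*(-1/805) = 23639 + 1/805 = 19029396/805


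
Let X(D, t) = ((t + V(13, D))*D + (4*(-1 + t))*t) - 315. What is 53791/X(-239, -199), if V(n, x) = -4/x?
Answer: 53791/206442 ≈ 0.26056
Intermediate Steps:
X(D, t) = -315 + D*(t - 4/D) + t*(-4 + 4*t) (X(D, t) = ((t - 4/D)*D + (4*(-1 + t))*t) - 315 = (D*(t - 4/D) + (-4 + 4*t)*t) - 315 = (D*(t - 4/D) + t*(-4 + 4*t)) - 315 = -315 + D*(t - 4/D) + t*(-4 + 4*t))
53791/X(-239, -199) = 53791/(-319 - 4*(-199) + 4*(-199)² - 239*(-199)) = 53791/(-319 + 796 + 4*39601 + 47561) = 53791/(-319 + 796 + 158404 + 47561) = 53791/206442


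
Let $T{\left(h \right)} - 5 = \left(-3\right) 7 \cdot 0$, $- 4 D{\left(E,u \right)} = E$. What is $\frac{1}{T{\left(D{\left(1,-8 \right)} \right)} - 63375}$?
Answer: $- \frac{1}{63370} \approx -1.578 \cdot 10^{-5}$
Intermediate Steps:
$D{\left(E,u \right)} = - \frac{E}{4}$
$T{\left(h \right)} = 5$ ($T{\left(h \right)} = 5 + \left(-3\right) 7 \cdot 0 = 5 - 0 = 5 + 0 = 5$)
$\frac{1}{T{\left(D{\left(1,-8 \right)} \right)} - 63375} = \frac{1}{5 - 63375} = \frac{1}{-63370} = - \frac{1}{63370}$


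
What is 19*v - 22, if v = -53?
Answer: -1029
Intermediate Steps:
19*v - 22 = 19*(-53) - 22 = -1007 - 22 = -1029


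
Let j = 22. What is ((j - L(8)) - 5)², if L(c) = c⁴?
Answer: 16638241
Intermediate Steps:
((j - L(8)) - 5)² = ((22 - 1*8⁴) - 5)² = ((22 - 1*4096) - 5)² = ((22 - 4096) - 5)² = (-4074 - 5)² = (-4079)² = 16638241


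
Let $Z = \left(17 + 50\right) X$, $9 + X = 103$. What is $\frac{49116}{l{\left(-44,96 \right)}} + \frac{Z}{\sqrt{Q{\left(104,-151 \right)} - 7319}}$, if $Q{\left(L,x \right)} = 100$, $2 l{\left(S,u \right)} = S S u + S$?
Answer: $\frac{24558}{46453} - \frac{6298 i \sqrt{7219}}{7219} \approx 0.52866 - 74.125 i$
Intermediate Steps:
$X = 94$ ($X = -9 + 103 = 94$)
$l{\left(S,u \right)} = \frac{S}{2} + \frac{u S^{2}}{2}$ ($l{\left(S,u \right)} = \frac{S S u + S}{2} = \frac{S^{2} u + S}{2} = \frac{u S^{2} + S}{2} = \frac{S + u S^{2}}{2} = \frac{S}{2} + \frac{u S^{2}}{2}$)
$Z = 6298$ ($Z = \left(17 + 50\right) 94 = 67 \cdot 94 = 6298$)
$\frac{49116}{l{\left(-44,96 \right)}} + \frac{Z}{\sqrt{Q{\left(104,-151 \right)} - 7319}} = \frac{49116}{\frac{1}{2} \left(-44\right) \left(1 - 4224\right)} + \frac{6298}{\sqrt{100 - 7319}} = \frac{49116}{\frac{1}{2} \left(-44\right) \left(1 - 4224\right)} + \frac{6298}{\sqrt{-7219}} = \frac{49116}{\frac{1}{2} \left(-44\right) \left(-4223\right)} + \frac{6298}{i \sqrt{7219}} = \frac{49116}{92906} + 6298 \left(- \frac{i \sqrt{7219}}{7219}\right) = 49116 \cdot \frac{1}{92906} - \frac{6298 i \sqrt{7219}}{7219} = \frac{24558}{46453} - \frac{6298 i \sqrt{7219}}{7219}$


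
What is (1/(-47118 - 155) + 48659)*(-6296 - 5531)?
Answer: -27205138427262/47273 ≈ -5.7549e+8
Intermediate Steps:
(1/(-47118 - 155) + 48659)*(-6296 - 5531) = (1/(-47273) + 48659)*(-11827) = (-1/47273 + 48659)*(-11827) = (2300256906/47273)*(-11827) = -27205138427262/47273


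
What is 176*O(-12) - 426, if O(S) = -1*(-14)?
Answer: 2038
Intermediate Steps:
O(S) = 14
176*O(-12) - 426 = 176*14 - 426 = 2464 - 426 = 2038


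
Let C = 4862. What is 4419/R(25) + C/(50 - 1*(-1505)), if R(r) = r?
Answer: 1398619/7775 ≈ 179.89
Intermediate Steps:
4419/R(25) + C/(50 - 1*(-1505)) = 4419/25 + 4862/(50 - 1*(-1505)) = 4419*(1/25) + 4862/(50 + 1505) = 4419/25 + 4862/1555 = 1398619/7775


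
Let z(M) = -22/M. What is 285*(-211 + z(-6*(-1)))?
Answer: -61180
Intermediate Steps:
285*(-211 + z(-6*(-1))) = 285*(-211 - 22/((-6*(-1)))) = 285*(-211 - 22/6) = 285*(-211 - 22*1/6) = 285*(-211 - 11/3) = 285*(-644/3) = -61180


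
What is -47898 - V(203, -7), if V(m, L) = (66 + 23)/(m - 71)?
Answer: -6322625/132 ≈ -47899.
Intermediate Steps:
V(m, L) = 89/(-71 + m)
-47898 - V(203, -7) = -47898 - 89/(-71 + 203) = -47898 - 89/132 = -6322625/132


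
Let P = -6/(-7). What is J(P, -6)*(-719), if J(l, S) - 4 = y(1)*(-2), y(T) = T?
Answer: -1438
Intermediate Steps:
P = 6/7 (P = -6*(-1/7) = 6/7 ≈ 0.85714)
J(l, S) = 2 (J(l, S) = 4 + 1*(-2) = 4 - 2 = 2)
J(P, -6)*(-719) = 2*(-719) = -1438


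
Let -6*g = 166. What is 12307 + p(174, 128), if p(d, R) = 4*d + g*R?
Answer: 28385/3 ≈ 9461.7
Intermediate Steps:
g = -83/3 (g = -⅙*166 = -83/3 ≈ -27.667)
p(d, R) = 4*d - 83*R/3
12307 + p(174, 128) = 12307 + (4*174 - 83/3*128) = 12307 + (696 - 10624/3) = 12307 - 8536/3 = 28385/3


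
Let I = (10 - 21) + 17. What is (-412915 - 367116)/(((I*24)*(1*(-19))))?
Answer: 780031/2736 ≈ 285.10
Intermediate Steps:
I = 6 (I = -11 + 17 = 6)
(-412915 - 367116)/(((I*24)*(1*(-19)))) = (-412915 - 367116)/(((6*24)*(1*(-19)))) = -780031/(144*(-19)) = -780031/(-2736) = -780031*(-1/2736) = 780031/2736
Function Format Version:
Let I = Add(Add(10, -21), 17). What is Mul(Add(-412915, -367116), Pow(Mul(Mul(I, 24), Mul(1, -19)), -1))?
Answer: Rational(780031, 2736) ≈ 285.10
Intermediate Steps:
I = 6 (I = Add(-11, 17) = 6)
Mul(Add(-412915, -367116), Pow(Mul(Mul(I, 24), Mul(1, -19)), -1)) = Mul(Add(-412915, -367116), Pow(Mul(Mul(6, 24), Mul(1, -19)), -1)) = Mul(-780031, Pow(Mul(144, -19), -1)) = Mul(-780031, Pow(-2736, -1)) = Mul(-780031, Rational(-1, 2736)) = Rational(780031, 2736)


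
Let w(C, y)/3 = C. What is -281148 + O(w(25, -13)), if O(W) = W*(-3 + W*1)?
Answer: -275748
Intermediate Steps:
w(C, y) = 3*C
O(W) = W*(-3 + W)
-281148 + O(w(25, -13)) = -281148 + (3*25)*(-3 + 3*25) = -281148 + 75*(-3 + 75) = -281148 + 75*72 = -281148 + 5400 = -275748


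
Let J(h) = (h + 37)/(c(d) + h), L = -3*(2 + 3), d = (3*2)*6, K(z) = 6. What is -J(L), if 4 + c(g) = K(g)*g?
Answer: -22/197 ≈ -0.11168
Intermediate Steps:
d = 36 (d = 6*6 = 36)
c(g) = -4 + 6*g
L = -15 (L = -3*5 = -15)
J(h) = (37 + h)/(212 + h) (J(h) = (h + 37)/((-4 + 6*36) + h) = (37 + h)/((-4 + 216) + h) = (37 + h)/(212 + h))
-J(L) = -(37 - 15)/(212 - 15) = -22/197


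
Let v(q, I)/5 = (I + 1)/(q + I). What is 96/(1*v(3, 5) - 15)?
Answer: -128/15 ≈ -8.5333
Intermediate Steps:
v(q, I) = 5*(1 + I)/(I + q) (v(q, I) = 5*((I + 1)/(q + I)) = 5*((1 + I)/(I + q)) = 5*(1 + I)/(I + q))
96/(1*v(3, 5) - 15) = 96/(1*(5*(1 + 5)/(5 + 3)) - 15) = 96/(1*(5*6/8) - 15) = 96/(1*(5*(⅛)*6) - 15) = 96/(1*(15/4) - 15) = 96/(15/4 - 15) = 96/(-45/4) = 96*(-4/45) = -128/15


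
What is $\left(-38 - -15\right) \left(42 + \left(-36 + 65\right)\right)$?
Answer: $-1633$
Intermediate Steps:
$\left(-38 - -15\right) \left(42 + \left(-36 + 65\right)\right) = \left(-38 + 15\right) \left(42 + 29\right) = \left(-23\right) 71 = -1633$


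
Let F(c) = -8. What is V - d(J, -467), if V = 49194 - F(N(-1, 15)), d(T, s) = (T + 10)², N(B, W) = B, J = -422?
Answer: -120542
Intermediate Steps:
d(T, s) = (10 + T)²
V = 49202 (V = 49194 - 1*(-8) = 49194 + 8 = 49202)
V - d(J, -467) = 49202 - (10 - 422)² = 49202 - 1*(-412)² = 49202 - 1*169744 = 49202 - 169744 = -120542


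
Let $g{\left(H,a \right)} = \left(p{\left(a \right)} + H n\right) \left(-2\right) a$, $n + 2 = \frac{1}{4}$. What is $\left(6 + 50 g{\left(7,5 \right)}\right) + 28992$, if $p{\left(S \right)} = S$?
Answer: $32623$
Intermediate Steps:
$n = - \frac{7}{4}$ ($n = -2 + \frac{1}{4} = - \frac{7}{4} \approx -1.75$)
$g{\left(H,a \right)} = a \left(- 2 a + \frac{7 H}{2}\right)$ ($g{\left(H,a \right)} = \left(a + H \left(- \frac{7}{4}\right)\right) \left(-2\right) a = \left(a - \frac{7 H}{4}\right) \left(-2\right) a = \left(- 2 a + \frac{7 H}{2}\right) a = a \left(- 2 a + \frac{7 H}{2}\right)$)
$\left(6 + 50 g{\left(7,5 \right)}\right) + 28992 = \left(6 + 50 \cdot \frac{1}{2} \cdot 5 \left(\left(-4\right) 5 + 7 \cdot 7\right)\right) + 28992 = \left(6 + 50 \cdot \frac{1}{2} \cdot 5 \left(-20 + 49\right)\right) + 28992 = \left(6 + 50 \cdot \frac{1}{2} \cdot 5 \cdot 29\right) + 28992 = \left(6 + 50 \cdot \frac{145}{2}\right) + 28992 = \left(6 + 3625\right) + 28992 = 3631 + 28992 = 32623$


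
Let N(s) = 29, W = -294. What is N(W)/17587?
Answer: 29/17587 ≈ 0.0016489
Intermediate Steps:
N(W)/17587 = 29/17587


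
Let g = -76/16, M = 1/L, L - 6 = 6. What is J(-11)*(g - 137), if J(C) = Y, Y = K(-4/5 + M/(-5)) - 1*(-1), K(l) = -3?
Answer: 567/2 ≈ 283.50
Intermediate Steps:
L = 12 (L = 6 + 6 = 12)
M = 1/12 ≈ 0.083333
g = -19/4 (g = -76*1/16 = -19/4 ≈ -4.7500)
Y = -2 (Y = -3 - 1*(-1) = -3 + 1 = -2)
J(C) = -2
J(-11)*(g - 137) = -2*(-19/4 - 137) = -2*(-567/4) = 567/2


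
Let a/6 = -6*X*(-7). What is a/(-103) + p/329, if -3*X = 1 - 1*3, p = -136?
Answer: -69280/33887 ≈ -2.0444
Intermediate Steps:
X = 2/3 (X = -(1 - 1*3)/3 = -(1 - 3)/3 = -1/3*(-2) = 2/3 ≈ 0.66667)
a = 168 (a = 6*(-6*2/3*(-7)) = 6*(-4*(-7)) = 6*28 = 168)
a/(-103) + p/329 = 168/(-103) - 136/329 = 168*(-1/103) - 136*1/329 = -168/103 - 136/329 = -69280/33887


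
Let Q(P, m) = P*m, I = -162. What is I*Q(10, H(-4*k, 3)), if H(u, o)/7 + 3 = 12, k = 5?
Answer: -102060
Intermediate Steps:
H(u, o) = 63 (H(u, o) = -21 + 7*12 = -21 + 84 = 63)
I*Q(10, H(-4*k, 3)) = -1620*63 = -162*630 = -102060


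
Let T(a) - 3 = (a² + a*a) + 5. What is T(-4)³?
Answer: 64000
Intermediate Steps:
T(a) = 8 + 2*a² (T(a) = 3 + ((a² + a*a) + 5) = 3 + ((a² + a²) + 5) = 3 + (2*a² + 5) = 3 + (5 + 2*a²) = 8 + 2*a²)
T(-4)³ = (8 + 2*(-4)²)³ = (8 + 2*16)³ = (8 + 32)³ = 40³ = 64000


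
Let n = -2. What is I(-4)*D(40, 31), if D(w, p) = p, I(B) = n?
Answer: -62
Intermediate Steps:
I(B) = -2
I(-4)*D(40, 31) = -2*31 = -62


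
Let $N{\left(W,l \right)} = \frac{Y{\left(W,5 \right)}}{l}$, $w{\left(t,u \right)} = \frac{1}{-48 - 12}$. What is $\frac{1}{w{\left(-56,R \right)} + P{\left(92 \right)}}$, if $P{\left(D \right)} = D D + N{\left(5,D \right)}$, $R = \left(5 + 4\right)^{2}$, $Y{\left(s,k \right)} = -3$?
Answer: $\frac{345}{2920063} \approx 0.00011815$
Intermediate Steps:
$R = 81$ ($R = 9^{2} = 81$)
$w{\left(t,u \right)} = - \frac{1}{60}$ ($w{\left(t,u \right)} = \frac{1}{-60} = - \frac{1}{60}$)
$N{\left(W,l \right)} = - \frac{3}{l}$
$P{\left(D \right)} = D^{2} - \frac{3}{D}$ ($P{\left(D \right)} = D D - \frac{3}{D} = D^{2} - \frac{3}{D}$)
$\frac{1}{w{\left(-56,R \right)} + P{\left(92 \right)}} = \frac{1}{- \frac{1}{60} + \frac{-3 + 92^{3}}{92}} = \frac{1}{- \frac{1}{60} + \frac{-3 + 778688}{92}} = \frac{1}{- \frac{1}{60} + \frac{1}{92} \cdot 778685} = \frac{1}{- \frac{1}{60} + \frac{778685}{92}} = \frac{1}{\frac{2920063}{345}} = \frac{345}{2920063}$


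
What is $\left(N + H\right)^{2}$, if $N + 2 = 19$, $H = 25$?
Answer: $1764$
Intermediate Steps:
$N = 17$ ($N = -2 + 19 = 17$)
$\left(N + H\right)^{2} = \left(17 + 25\right)^{2} = 42^{2} = 1764$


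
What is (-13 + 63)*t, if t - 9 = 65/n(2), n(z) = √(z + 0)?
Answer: 450 + 1625*√2 ≈ 2748.1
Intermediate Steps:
n(z) = √z
t = 9 + 65*√2/2 (t = 9 + 65/(√2) = 9 + 65*(√2/2) = 9 + 65*√2/2 ≈ 54.962)
(-13 + 63)*t = (-13 + 63)*(9 + 65*√2/2) = 50*(9 + 65*√2/2) = 450 + 1625*√2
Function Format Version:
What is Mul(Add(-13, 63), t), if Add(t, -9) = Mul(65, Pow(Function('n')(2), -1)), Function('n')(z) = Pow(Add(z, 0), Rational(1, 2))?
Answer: Add(450, Mul(1625, Pow(2, Rational(1, 2)))) ≈ 2748.1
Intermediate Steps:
Function('n')(z) = Pow(z, Rational(1, 2))
t = Add(9, Mul(Rational(65, 2), Pow(2, Rational(1, 2)))) (t = Add(9, Mul(65, Pow(Pow(2, Rational(1, 2)), -1))) = Add(9, Mul(65, Mul(Rational(1, 2), Pow(2, Rational(1, 2))))) = Add(9, Mul(Rational(65, 2), Pow(2, Rational(1, 2)))) ≈ 54.962)
Mul(Add(-13, 63), t) = Mul(Add(-13, 63), Add(9, Mul(Rational(65, 2), Pow(2, Rational(1, 2))))) = Mul(50, Add(9, Mul(Rational(65, 2), Pow(2, Rational(1, 2))))) = Add(450, Mul(1625, Pow(2, Rational(1, 2))))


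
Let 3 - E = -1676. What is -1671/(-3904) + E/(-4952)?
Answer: 214997/2416576 ≈ 0.088968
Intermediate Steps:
E = 1679 (E = 3 - 1*(-1676) = 3 + 1676 = 1679)
-1671/(-3904) + E/(-4952) = -1671/(-3904) + 1679/(-4952) = -1671*(-1/3904) + 1679*(-1/4952) = 1671/3904 - 1679/4952 = 214997/2416576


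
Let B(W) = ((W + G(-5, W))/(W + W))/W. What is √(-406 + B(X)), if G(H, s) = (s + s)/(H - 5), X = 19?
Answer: 2*I*√915990/95 ≈ 20.149*I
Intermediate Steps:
G(H, s) = 2*s/(-5 + H) (G(H, s) = (2*s)/(-5 + H) = 2*s/(-5 + H))
B(W) = 2/(5*W) (B(W) = ((W + 2*W/(-5 - 5))/(W + W))/W = ((W + 2*W/(-10))/((2*W)))/W = ((W + 2*W*(-⅒))*(1/(2*W)))/W = ((W - W/5)*(1/(2*W)))/W = ((4*W/5)*(1/(2*W)))/W = 2/(5*W))
√(-406 + B(X)) = √(-406 + (⅖)/19) = √(-406 + (⅖)*(1/19)) = √(-406 + 2/95) = √(-38568/95) = 2*I*√915990/95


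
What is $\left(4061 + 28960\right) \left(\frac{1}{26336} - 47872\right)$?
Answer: $- \frac{41631456599811}{26336} \approx -1.5808 \cdot 10^{9}$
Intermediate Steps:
$\left(4061 + 28960\right) \left(\frac{1}{26336} - 47872\right) = 33021 \left(\frac{1}{26336} - 47872\right) = 33021 \left(- \frac{1260756991}{26336}\right) = - \frac{41631456599811}{26336}$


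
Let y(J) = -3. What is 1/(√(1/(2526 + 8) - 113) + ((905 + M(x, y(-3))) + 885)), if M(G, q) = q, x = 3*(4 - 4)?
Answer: 4528258/8092283387 - I*√725588094/8092283387 ≈ 0.00055958 - 3.3287e-6*I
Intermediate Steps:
x = 0 (x = 3*0 = 0)
1/(√(1/(2526 + 8) - 113) + ((905 + M(x, y(-3))) + 885)) = 1/(√(1/(2526 + 8) - 113) + ((905 - 3) + 885)) = 1/(√(1/2534 - 113) + (902 + 885)) = 1/(√(1/2534 - 113) + 1787) = 1/(√(-286341/2534) + 1787) = 1/(I*√725588094/2534 + 1787) = 1/(1787 + I*√725588094/2534)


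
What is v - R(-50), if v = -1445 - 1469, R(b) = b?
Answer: -2864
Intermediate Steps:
v = -2914
v - R(-50) = -2914 - 1*(-50) = -2914 + 50 = -2864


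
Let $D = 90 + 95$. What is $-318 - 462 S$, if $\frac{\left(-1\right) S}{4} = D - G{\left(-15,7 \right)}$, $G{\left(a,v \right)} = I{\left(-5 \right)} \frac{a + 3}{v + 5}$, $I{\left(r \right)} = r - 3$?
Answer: $326778$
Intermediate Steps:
$I{\left(r \right)} = -3 + r$
$G{\left(a,v \right)} = - \frac{8 \left(3 + a\right)}{5 + v}$ ($G{\left(a,v \right)} = \left(-3 - 5\right) \frac{a + 3}{v + 5} = - 8 \frac{3 + a}{5 + v} = - \frac{8 \left(3 + a\right)}{5 + v}$)
$D = 185$
$S = -708$ ($S = - 4 \left(185 - \frac{8 \left(-3 - -15\right)}{5 + 7}\right) = - 4 \left(185 - \frac{8 \left(-3 + 15\right)}{12}\right) = - 4 \left(185 - 8 \cdot \frac{1}{12} \cdot 12\right) = - 4 \left(185 - 8\right) = \left(-4\right) 177 = -708$)
$-318 - 462 S = -318 - -327096 = -318 + 327096 = 326778$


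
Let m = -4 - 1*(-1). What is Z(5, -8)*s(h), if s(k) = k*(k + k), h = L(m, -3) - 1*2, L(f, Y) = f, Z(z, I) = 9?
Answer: 450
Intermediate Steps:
m = -3 (m = -4 + 1 = -3)
h = -5 (h = -3 - 1*2 = -3 - 2 = -5)
s(k) = 2*k**2 (s(k) = k*(2*k) = 2*k**2)
Z(5, -8)*s(h) = 9*(2*(-5)**2) = 9*(2*25) = 9*50 = 450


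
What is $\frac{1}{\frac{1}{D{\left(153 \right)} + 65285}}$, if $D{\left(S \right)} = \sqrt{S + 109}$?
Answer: $65285 + \sqrt{262} \approx 65301.0$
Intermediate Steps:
$D{\left(S \right)} = \sqrt{109 + S}$
$\frac{1}{\frac{1}{D{\left(153 \right)} + 65285}} = \frac{1}{\frac{1}{\sqrt{109 + 153} + 65285}} = \frac{1}{\frac{1}{\sqrt{262} + 65285}} = \frac{1}{\frac{1}{65285 + \sqrt{262}}} = 65285 + \sqrt{262}$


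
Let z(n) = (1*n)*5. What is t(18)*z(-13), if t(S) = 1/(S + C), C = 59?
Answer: -65/77 ≈ -0.84416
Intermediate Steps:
t(S) = 1/(59 + S) (t(S) = 1/(S + 59) = 1/(59 + S))
z(n) = 5*n (z(n) = n*5 = 5*n)
t(18)*z(-13) = (5*(-13))/(59 + 18) = -65/77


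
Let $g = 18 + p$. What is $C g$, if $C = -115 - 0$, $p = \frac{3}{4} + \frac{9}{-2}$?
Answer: $- \frac{6555}{4} \approx -1638.8$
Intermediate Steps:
$p = - \frac{15}{4}$ ($p = 3 \cdot \frac{1}{4} + 9 \left(- \frac{1}{2}\right) = \frac{3}{4} - \frac{9}{2} = - \frac{15}{4} \approx -3.75$)
$g = \frac{57}{4}$ ($g = 18 - \frac{15}{4} = \frac{57}{4} \approx 14.25$)
$C = -115$ ($C = -115 + 0 = -115$)
$C g = \left(-115\right) \frac{57}{4} = - \frac{6555}{4}$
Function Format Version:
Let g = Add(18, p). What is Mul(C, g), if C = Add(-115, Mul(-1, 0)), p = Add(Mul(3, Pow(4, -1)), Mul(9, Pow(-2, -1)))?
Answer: Rational(-6555, 4) ≈ -1638.8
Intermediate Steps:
p = Rational(-15, 4) (p = Add(Mul(3, Rational(1, 4)), Mul(9, Rational(-1, 2))) = Add(Rational(3, 4), Rational(-9, 2)) = Rational(-15, 4) ≈ -3.7500)
g = Rational(57, 4) (g = Add(18, Rational(-15, 4)) = Rational(57, 4) ≈ 14.250)
C = -115 (C = Add(-115, 0) = -115)
Mul(C, g) = Mul(-115, Rational(57, 4)) = Rational(-6555, 4)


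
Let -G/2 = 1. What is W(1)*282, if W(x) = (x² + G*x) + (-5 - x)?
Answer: -1974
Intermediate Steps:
G = -2 (G = -2*1 = -2)
W(x) = -5 + x² - 3*x (W(x) = (x² - 2*x) + (-5 - x) = -5 + x² - 3*x)
W(1)*282 = (-5 + 1² - 3*1)*282 = (-5 + 1 - 3)*282 = -7*282 = -1974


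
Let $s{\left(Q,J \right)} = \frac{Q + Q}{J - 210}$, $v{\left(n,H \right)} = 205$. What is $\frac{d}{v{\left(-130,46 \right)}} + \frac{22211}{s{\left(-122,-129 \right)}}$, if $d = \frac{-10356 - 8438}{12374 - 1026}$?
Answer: $\frac{4379059977031}{141906740} \approx 30859.0$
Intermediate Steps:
$s{\left(Q,J \right)} = \frac{2 Q}{-210 + J}$
$d = - \frac{9397}{5674}$ ($d = - \frac{18794}{11348} = \left(-18794\right) \frac{1}{11348} = - \frac{9397}{5674} \approx -1.6562$)
$\frac{d}{v{\left(-130,46 \right)}} + \frac{22211}{s{\left(-122,-129 \right)}} = - \frac{9397}{5674 \cdot 205} + \frac{22211}{2 \left(-122\right) \frac{1}{-210 - 129}} = \left(- \frac{9397}{5674}\right) \frac{1}{205} + \frac{22211}{2 \left(-122\right) \frac{1}{-339}} = - \frac{9397}{1163170} + \frac{22211}{2 \left(-122\right) \left(- \frac{1}{339}\right)} = - \frac{9397}{1163170} + \frac{22211}{\frac{244}{339}} = - \frac{9397}{1163170} + 22211 \cdot \frac{339}{244} = - \frac{9397}{1163170} + \frac{7529529}{244} = \frac{4379059977031}{141906740}$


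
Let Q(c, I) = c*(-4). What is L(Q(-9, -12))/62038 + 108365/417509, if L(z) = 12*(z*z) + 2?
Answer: 6608341428/12950711671 ≈ 0.51027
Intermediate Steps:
Q(c, I) = -4*c
L(z) = 2 + 12*z² (L(z) = 12*z² + 2 = 2 + 12*z²)
L(Q(-9, -12))/62038 + 108365/417509 = (2 + 12*(-4*(-9))²)/62038 + 108365/417509 = (2 + 12*36²)*(1/62038) + 108365*(1/417509) = (2 + 12*1296)*(1/62038) + 108365/417509 = (2 + 15552)*(1/62038) + 108365/417509 = 15554*(1/62038) + 108365/417509 = 7777/31019 + 108365/417509 = 6608341428/12950711671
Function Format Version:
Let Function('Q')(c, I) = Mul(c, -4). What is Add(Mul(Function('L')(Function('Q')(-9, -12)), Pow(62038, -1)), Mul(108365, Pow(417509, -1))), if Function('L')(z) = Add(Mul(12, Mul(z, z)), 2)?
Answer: Rational(6608341428, 12950711671) ≈ 0.51027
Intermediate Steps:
Function('Q')(c, I) = Mul(-4, c)
Function('L')(z) = Add(2, Mul(12, Pow(z, 2))) (Function('L')(z) = Add(Mul(12, Pow(z, 2)), 2) = Add(2, Mul(12, Pow(z, 2))))
Add(Mul(Function('L')(Function('Q')(-9, -12)), Pow(62038, -1)), Mul(108365, Pow(417509, -1))) = Add(Mul(Add(2, Mul(12, Pow(Mul(-4, -9), 2))), Pow(62038, -1)), Mul(108365, Pow(417509, -1))) = Add(Mul(Add(2, Mul(12, Pow(36, 2))), Rational(1, 62038)), Mul(108365, Rational(1, 417509))) = Add(Mul(Add(2, Mul(12, 1296)), Rational(1, 62038)), Rational(108365, 417509)) = Add(Mul(Add(2, 15552), Rational(1, 62038)), Rational(108365, 417509)) = Add(Mul(15554, Rational(1, 62038)), Rational(108365, 417509)) = Add(Rational(7777, 31019), Rational(108365, 417509)) = Rational(6608341428, 12950711671)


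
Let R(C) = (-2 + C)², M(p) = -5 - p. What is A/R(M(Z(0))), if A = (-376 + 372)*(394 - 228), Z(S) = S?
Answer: -664/49 ≈ -13.551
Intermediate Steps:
A = -664 (A = -4*166 = -664)
A/R(M(Z(0))) = -664/(-2 + (-5 - 1*0))² = -664/(-2 + (-5 + 0))² = -664/(-2 - 5)² = -664/((-7)²) = -664/49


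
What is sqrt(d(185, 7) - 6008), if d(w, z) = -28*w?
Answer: 2*I*sqrt(2797) ≈ 105.77*I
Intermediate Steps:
sqrt(d(185, 7) - 6008) = sqrt(-28*185 - 6008) = sqrt(-5180 - 6008) = sqrt(-11188) = 2*I*sqrt(2797)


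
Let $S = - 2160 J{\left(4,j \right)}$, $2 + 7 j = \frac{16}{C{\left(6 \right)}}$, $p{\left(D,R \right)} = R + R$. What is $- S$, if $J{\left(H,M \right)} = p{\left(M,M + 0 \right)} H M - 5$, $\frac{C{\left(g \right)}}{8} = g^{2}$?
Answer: $- \frac{28400}{3} \approx -9466.7$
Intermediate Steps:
$p{\left(D,R \right)} = 2 R$
$C{\left(g \right)} = 8 g^{2}$
$j = - \frac{5}{18}$ ($j = - \frac{2}{7} + \frac{16 \frac{1}{8 \cdot 6^{2}}}{7} = - \frac{2}{7} + \frac{16 \frac{1}{8 \cdot 36}}{7} = - \frac{2}{7} + \frac{16 \cdot \frac{1}{288}}{7} = - \frac{2}{7} + \frac{1}{7} \cdot \frac{1}{18} = - \frac{2}{7} + \frac{1}{126} = - \frac{5}{18} \approx -0.27778$)
$J{\left(H,M \right)} = -5 + 2 H M^{2}$ ($J{\left(H,M \right)} = 2 \left(M + 0\right) H M - 5 = 2 M H M - 5 = 2 H M M - 5 = 2 H M^{2} - 5 = -5 + 2 H M^{2}$)
$S = \frac{28400}{3}$ ($S = - 2160 \left(-5 + 2 \cdot 4 \left(- \frac{5}{18}\right)^{2}\right) = - 2160 \left(-5 + 2 \cdot 4 \cdot \frac{25}{324}\right) = - 2160 \left(-5 + \frac{50}{81}\right) = \left(-2160\right) \left(- \frac{355}{81}\right) = \frac{28400}{3} \approx 9466.7$)
$- S = \left(-1\right) \frac{28400}{3} = - \frac{28400}{3}$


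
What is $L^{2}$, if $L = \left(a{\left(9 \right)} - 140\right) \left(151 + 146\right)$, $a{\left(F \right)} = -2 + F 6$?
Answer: $683090496$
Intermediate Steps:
$a{\left(F \right)} = -2 + 6 F$
$L = -26136$ ($L = \left(\left(-2 + 6 \cdot 9\right) - 140\right) \left(151 + 146\right) = \left(\left(-2 + 54\right) - 140\right) 297 = \left(52 - 140\right) 297 = \left(-88\right) 297 = -26136$)
$L^{2} = \left(-26136\right)^{2} = 683090496$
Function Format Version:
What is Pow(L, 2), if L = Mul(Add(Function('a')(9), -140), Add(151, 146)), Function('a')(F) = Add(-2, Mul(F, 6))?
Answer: 683090496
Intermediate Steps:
Function('a')(F) = Add(-2, Mul(6, F))
L = -26136 (L = Mul(Add(Add(-2, Mul(6, 9)), -140), Add(151, 146)) = Mul(Add(Add(-2, 54), -140), 297) = Mul(Add(52, -140), 297) = Mul(-88, 297) = -26136)
Pow(L, 2) = Pow(-26136, 2) = 683090496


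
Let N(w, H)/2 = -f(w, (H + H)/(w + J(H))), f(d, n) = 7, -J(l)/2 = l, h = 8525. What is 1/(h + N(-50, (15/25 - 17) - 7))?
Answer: 1/8511 ≈ 0.00011749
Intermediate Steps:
J(l) = -2*l
N(w, H) = -14 (N(w, H) = 2*(-1*7) = 2*(-7) = -14)
1/(h + N(-50, (15/25 - 17) - 7)) = 1/(8525 - 14) = 1/8511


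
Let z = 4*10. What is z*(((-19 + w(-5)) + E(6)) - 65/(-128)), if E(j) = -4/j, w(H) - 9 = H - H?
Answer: -19505/48 ≈ -406.35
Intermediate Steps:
w(H) = 9 (w(H) = 9 + (H - H) = 9 + 0 = 9)
z = 40
z*(((-19 + w(-5)) + E(6)) - 65/(-128)) = 40*(((-19 + 9) - 4/6) - 65/(-128)) = 40*((-10 - 4*1/6) - 65*(-1/128)) = 40*((-10 - 2/3) + 65/128) = 40*(-32/3 + 65/128) = 40*(-3901/384) = -19505/48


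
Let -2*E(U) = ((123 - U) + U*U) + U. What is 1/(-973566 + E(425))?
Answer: -1/1063940 ≈ -9.3990e-7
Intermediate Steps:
E(U) = -123/2 - U**2/2 (E(U) = -(((123 - U) + U*U) + U)/2 = -(((123 - U) + U**2) + U)/2 = -((123 + U**2 - U) + U)/2 = -(123 + U**2)/2 = -123/2 - U**2/2)
1/(-973566 + E(425)) = 1/(-973566 + (-123/2 - 1/2*425**2)) = 1/(-973566 + (-123/2 - 1/2*180625)) = 1/(-973566 + (-123/2 - 180625/2)) = 1/(-973566 - 90374) = 1/(-1063940) = -1/1063940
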